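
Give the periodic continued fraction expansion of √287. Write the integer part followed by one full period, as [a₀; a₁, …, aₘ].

[16; 1, 15, 1, 32]

a₀ = ⌊√287⌋ = 16.
With m₀=0, d₀=1 and mₖ₊₁ = dₖaₖ − mₖ, dₖ₊₁ = (n − mₖ₊₁²)/dₖ, aₖ₊₁ = ⌊(a₀+mₖ₊₁)/dₖ₊₁⌋:
  k=1: m=16, d=31, a=1
  k=2: m=15, d=2, a=15
  k=3: m=15, d=31, a=1
  k=4: m=16, d=1, a=32
d=1 and a=2a₀=32 at k=4, so the next step gives (m, d) = (16, 31) again — its k=1 value — and the period has length 4.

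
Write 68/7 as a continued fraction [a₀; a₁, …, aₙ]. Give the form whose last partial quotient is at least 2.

[9; 1, 2, 2]

68 = 9*7 + 5
7 = 1*5 + 2
5 = 2*2 + 1
2 = 2*1 + 0  (stop)
So 68/7 = [9; 1, 2, 2].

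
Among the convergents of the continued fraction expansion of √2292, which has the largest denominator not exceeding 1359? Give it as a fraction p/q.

√2292 = [47; 1, 6, 1, 94, …] (period length 4).
Convergents:
  p_0/q_0 = 47/1
  p_1/q_1 = 48/1
  p_2/q_2 = 335/7
  p_3/q_3 = 383/8
  p_4/q_4 = 36337/759
  p_5/q_5 = 36720/767
  p_6/q_6 = 256657/5361
q_5 = 767 ≤ 1359 < 5361 = q_6, so the answer is 36720/767.

36720/767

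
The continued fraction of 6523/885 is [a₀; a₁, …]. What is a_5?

6523 = 7·885 + 328   →  a_0 = 7
885 = 2·328 + 229   →  a_1 = 2
328 = 1·229 + 99   →  a_2 = 1
229 = 2·99 + 31   →  a_3 = 2
99 = 3·31 + 6   →  a_4 = 3
31 = 5·6 + 1   →  a_5 = 5

5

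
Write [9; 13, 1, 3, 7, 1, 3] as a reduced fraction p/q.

Using pₖ = aₖpₖ₋₁ + pₖ₋₂ and qₖ = aₖqₖ₋₁ + qₖ₋₂:
  k=0: a=9, p=9, q=1
  k=1: a=13, p=118, q=13
  k=2: a=1, p=127, q=14
  k=3: a=3, p=499, q=55
  k=4: a=7, p=3620, q=399
  k=5: a=1, p=4119, q=454
  k=6: a=3, p=15977, q=1761

15977/1761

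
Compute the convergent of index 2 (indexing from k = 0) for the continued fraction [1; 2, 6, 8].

Using pₖ = aₖpₖ₋₁ + pₖ₋₂, qₖ = aₖqₖ₋₁ + qₖ₋₂ (with p₋₁=1, p₋₂=0, q₋₁=0, q₋₂=1):
  k=0: a=1, p=1, q=1
  k=1: a=2, p=3, q=2
  k=2: a=6, p=19, q=13

19/13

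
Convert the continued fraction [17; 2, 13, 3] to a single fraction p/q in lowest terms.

1451/83

Using pₖ = aₖpₖ₋₁ + pₖ₋₂ and qₖ = aₖqₖ₋₁ + qₖ₋₂:
  k=0: a=17, p=17, q=1
  k=1: a=2, p=35, q=2
  k=2: a=13, p=472, q=27
  k=3: a=3, p=1451, q=83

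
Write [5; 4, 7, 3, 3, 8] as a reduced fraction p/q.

13141/2507

Using pₖ = aₖpₖ₋₁ + pₖ₋₂ and qₖ = aₖqₖ₋₁ + qₖ₋₂:
  k=0: a=5, p=5, q=1
  k=1: a=4, p=21, q=4
  k=2: a=7, p=152, q=29
  k=3: a=3, p=477, q=91
  k=4: a=3, p=1583, q=302
  k=5: a=8, p=13141, q=2507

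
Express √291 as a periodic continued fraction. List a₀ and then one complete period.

[17; 17, 34]

a₀ = ⌊√291⌋ = 17.
With m₀=0, d₀=1 and mₖ₊₁ = dₖaₖ − mₖ, dₖ₊₁ = (n − mₖ₊₁²)/dₖ, aₖ₊₁ = ⌊(a₀+mₖ₊₁)/dₖ₊₁⌋:
  k=1: m=17, d=2, a=17
  k=2: m=17, d=1, a=34
d=1 and a=2a₀=34 at k=2, so the next step gives (m, d) = (17, 2) again — its k=1 value — and the period has length 2.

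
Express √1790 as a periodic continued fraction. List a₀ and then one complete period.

a₀ = ⌊√1790⌋ = 42.
With m₀=0, d₀=1 and mₖ₊₁ = dₖaₖ − mₖ, dₖ₊₁ = (n − mₖ₊₁²)/dₖ, aₖ₊₁ = ⌊(a₀+mₖ₊₁)/dₖ₊₁⌋:
  k=1: m=42, d=26, a=3
  k=2: m=36, d=19, a=4
  k=3: m=40, d=10, a=8
  k=4: m=40, d=19, a=4
  k=5: m=36, d=26, a=3
  k=6: m=42, d=1, a=84
d=1 and a=2a₀=84 at k=6, so the next step gives (m, d) = (42, 26) again — its k=1 value — and the period has length 6.

[42; 3, 4, 8, 4, 3, 84]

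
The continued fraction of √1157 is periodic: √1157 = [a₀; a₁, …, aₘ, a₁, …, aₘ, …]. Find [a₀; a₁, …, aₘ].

[34; 68]

a₀ = ⌊√1157⌋ = 34.
With m₀=0, d₀=1 and mₖ₊₁ = dₖaₖ − mₖ, dₖ₊₁ = (n − mₖ₊₁²)/dₖ, aₖ₊₁ = ⌊(a₀+mₖ₊₁)/dₖ₊₁⌋:
  k=1: m=34, d=1, a=68
d=1 and a=2a₀=68 at k=1, so the next step gives (m, d) = (34, 1) again — its k=1 value — and the period has length 1.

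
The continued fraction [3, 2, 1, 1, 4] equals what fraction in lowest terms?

Using pₖ = aₖpₖ₋₁ + pₖ₋₂ and qₖ = aₖqₖ₋₁ + qₖ₋₂:
  k=0: a=3, p=3, q=1
  k=1: a=2, p=7, q=2
  k=2: a=1, p=10, q=3
  k=3: a=1, p=17, q=5
  k=4: a=4, p=78, q=23

78/23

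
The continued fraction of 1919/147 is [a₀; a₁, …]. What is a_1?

1919 = 13·147 + 8   →  a_0 = 13
147 = 18·8 + 3   →  a_1 = 18

18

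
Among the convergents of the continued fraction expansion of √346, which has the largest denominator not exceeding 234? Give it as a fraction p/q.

√346 = [18; 1, 1, 1, 1, 36, …] (period length 5).
Convergents:
  p_0/q_0 = 18/1
  p_1/q_1 = 19/1
  p_2/q_2 = 37/2
  p_3/q_3 = 56/3
  p_4/q_4 = 93/5
  p_5/q_5 = 3404/183
  p_6/q_6 = 3497/188
  p_7/q_7 = 6901/371
q_6 = 188 ≤ 234 < 371 = q_7, so the answer is 3497/188.

3497/188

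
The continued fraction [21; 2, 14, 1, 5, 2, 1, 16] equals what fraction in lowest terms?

Fold from the inside: start with 16/1.
  1 + 1/16 = 17/16
  2 + 16/17 = 50/17
  5 + 17/50 = 267/50
  1 + 50/267 = 317/267
  14 + 267/317 = 4705/317
  2 + 317/4705 = 9727/4705
  21 + 4705/9727 = 208972/9727

208972/9727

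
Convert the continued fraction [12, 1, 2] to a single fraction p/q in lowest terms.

38/3

Fold from the inside: start with 2/1.
  1 + 1/2 = 3/2
  12 + 2/3 = 38/3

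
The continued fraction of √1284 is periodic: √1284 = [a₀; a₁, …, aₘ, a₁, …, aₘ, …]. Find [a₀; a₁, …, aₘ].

a₀ = ⌊√1284⌋ = 35.
With m₀=0, d₀=1 and mₖ₊₁ = dₖaₖ − mₖ, dₖ₊₁ = (n − mₖ₊₁²)/dₖ, aₖ₊₁ = ⌊(a₀+mₖ₊₁)/dₖ₊₁⌋:
  k=1: m=35, d=59, a=1
  k=2: m=24, d=12, a=4
  k=3: m=24, d=59, a=1
  k=4: m=35, d=1, a=70
d=1 and a=2a₀=70 at k=4, so the next step gives (m, d) = (35, 59) again — its k=1 value — and the period has length 4.

[35; 1, 4, 1, 70]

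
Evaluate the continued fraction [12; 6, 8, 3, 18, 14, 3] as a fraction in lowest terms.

Using pₖ = aₖpₖ₋₁ + pₖ₋₂ and qₖ = aₖqₖ₋₁ + qₖ₋₂:
  k=0: a=12, p=12, q=1
  k=1: a=6, p=73, q=6
  k=2: a=8, p=596, q=49
  k=3: a=3, p=1861, q=153
  k=4: a=18, p=34094, q=2803
  k=5: a=14, p=479177, q=39395
  k=6: a=3, p=1471625, q=120988

1471625/120988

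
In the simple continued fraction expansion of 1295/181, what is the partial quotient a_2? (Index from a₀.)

2

1295 = 7·181 + 28   →  a_0 = 7
181 = 6·28 + 13   →  a_1 = 6
28 = 2·13 + 2   →  a_2 = 2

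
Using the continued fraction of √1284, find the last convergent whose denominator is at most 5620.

√1284 = [35; 1, 4, 1, 70, …] (period length 4).
Convergents:
  p_0/q_0 = 35/1
  p_1/q_1 = 36/1
  p_2/q_2 = 179/5
  p_3/q_3 = 215/6
  p_4/q_4 = 15229/425
  p_5/q_5 = 15444/431
  p_6/q_6 = 77005/2149
  p_7/q_7 = 92449/2580
  p_8/q_8 = 6548435/182749
q_7 = 2580 ≤ 5620 < 182749 = q_8, so the answer is 92449/2580.

92449/2580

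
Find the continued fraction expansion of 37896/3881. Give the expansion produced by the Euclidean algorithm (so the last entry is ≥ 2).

[9; 1, 3, 4, 16, 14]

37896 = 9×3881 + 2967
3881 = 1×2967 + 914
2967 = 3×914 + 225
914 = 4×225 + 14
225 = 16×14 + 1
14 = 14×1 + 0  (stop)
So 37896/3881 = [9; 1, 3, 4, 16, 14].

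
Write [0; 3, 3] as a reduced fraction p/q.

Using pₖ = aₖpₖ₋₁ + pₖ₋₂ and qₖ = aₖqₖ₋₁ + qₖ₋₂:
  k=0: a=0, p=0, q=1
  k=1: a=3, p=1, q=3
  k=2: a=3, p=3, q=10

3/10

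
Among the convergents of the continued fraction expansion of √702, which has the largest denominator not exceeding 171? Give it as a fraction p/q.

√702 = [26; 2, 52, …] (period length 2).
Convergents:
  p_0/q_0 = 26/1
  p_1/q_1 = 53/2
  p_2/q_2 = 2782/105
  p_3/q_3 = 5617/212
q_2 = 105 ≤ 171 < 212 = q_3, so the answer is 2782/105.

2782/105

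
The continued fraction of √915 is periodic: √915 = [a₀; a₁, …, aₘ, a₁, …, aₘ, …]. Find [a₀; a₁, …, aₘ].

a₀ = ⌊√915⌋ = 30.
With m₀=0, d₀=1 and mₖ₊₁ = dₖaₖ − mₖ, dₖ₊₁ = (n − mₖ₊₁²)/dₖ, aₖ₊₁ = ⌊(a₀+mₖ₊₁)/dₖ₊₁⌋:
  k=1: m=30, d=15, a=4
  k=2: m=30, d=1, a=60
d=1 and a=2a₀=60 at k=2, so the next step gives (m, d) = (30, 15) again — its k=1 value — and the period has length 2.

[30; 4, 60]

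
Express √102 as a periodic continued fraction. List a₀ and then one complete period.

a₀ = ⌊√102⌋ = 10.

[10; 10, 20]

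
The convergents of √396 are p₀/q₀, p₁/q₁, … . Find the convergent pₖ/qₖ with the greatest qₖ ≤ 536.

√396 = [19; 1, 8, 1, 38, …] (period length 4).
Convergents:
  p_0/q_0 = 19/1
  p_1/q_1 = 20/1
  p_2/q_2 = 179/9
  p_3/q_3 = 199/10
  p_4/q_4 = 7741/389
  p_5/q_5 = 7940/399
  p_6/q_6 = 71261/3581
q_5 = 399 ≤ 536 < 3581 = q_6, so the answer is 7940/399.

7940/399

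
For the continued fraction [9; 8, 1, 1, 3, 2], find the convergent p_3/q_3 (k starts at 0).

Using pₖ = aₖpₖ₋₁ + pₖ₋₂, qₖ = aₖqₖ₋₁ + qₖ₋₂ (with p₋₁=1, p₋₂=0, q₋₁=0, q₋₂=1):
  k=0: a=9, p=9, q=1
  k=1: a=8, p=73, q=8
  k=2: a=1, p=82, q=9
  k=3: a=1, p=155, q=17

155/17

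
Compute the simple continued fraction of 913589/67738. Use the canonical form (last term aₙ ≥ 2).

913589 = 13·67738 + 32995
67738 = 2·32995 + 1748
32995 = 18·1748 + 1531
1748 = 1·1531 + 217
1531 = 7·217 + 12
217 = 18·12 + 1
12 = 12·1 + 0  (stop)
So 913589/67738 = [13; 2, 18, 1, 7, 18, 12].

[13; 2, 18, 1, 7, 18, 12]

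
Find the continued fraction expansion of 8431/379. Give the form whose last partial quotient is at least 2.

[22; 4, 13, 3, 2]

8431 = 22×379 + 93
379 = 4×93 + 7
93 = 13×7 + 2
7 = 3×2 + 1
2 = 2×1 + 0  (stop)
So 8431/379 = [22; 4, 13, 3, 2].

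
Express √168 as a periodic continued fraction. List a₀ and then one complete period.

a₀ = ⌊√168⌋ = 12.
With m₀=0, d₀=1 and mₖ₊₁ = dₖaₖ − mₖ, dₖ₊₁ = (n − mₖ₊₁²)/dₖ, aₖ₊₁ = ⌊(a₀+mₖ₊₁)/dₖ₊₁⌋:
  k=1: m=12, d=24, a=1
  k=2: m=12, d=1, a=24
d=1 and a=2a₀=24 at k=2, so the next step gives (m, d) = (12, 24) again — its k=1 value — and the period has length 2.

[12; 1, 24]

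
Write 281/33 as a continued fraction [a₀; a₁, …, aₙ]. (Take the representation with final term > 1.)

[8; 1, 1, 16]

281 = 8*33 + 17
33 = 1*17 + 16
17 = 1*16 + 1
16 = 16*1 + 0  (stop)
So 281/33 = [8; 1, 1, 16].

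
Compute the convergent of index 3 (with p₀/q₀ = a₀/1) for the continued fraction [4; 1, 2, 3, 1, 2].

Using pₖ = aₖpₖ₋₁ + pₖ₋₂, qₖ = aₖqₖ₋₁ + qₖ₋₂ (with p₋₁=1, p₋₂=0, q₋₁=0, q₋₂=1):
  k=0: a=4, p=4, q=1
  k=1: a=1, p=5, q=1
  k=2: a=2, p=14, q=3
  k=3: a=3, p=47, q=10

47/10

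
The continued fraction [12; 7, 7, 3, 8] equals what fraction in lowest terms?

15855/1306

Using pₖ = aₖpₖ₋₁ + pₖ₋₂ and qₖ = aₖqₖ₋₁ + qₖ₋₂:
  k=0: a=12, p=12, q=1
  k=1: a=7, p=85, q=7
  k=2: a=7, p=607, q=50
  k=3: a=3, p=1906, q=157
  k=4: a=8, p=15855, q=1306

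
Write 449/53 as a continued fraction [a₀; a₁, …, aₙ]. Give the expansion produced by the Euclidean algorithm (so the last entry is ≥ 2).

449 = 8×53 + 25
53 = 2×25 + 3
25 = 8×3 + 1
3 = 3×1 + 0  (stop)
So 449/53 = [8; 2, 8, 3].

[8; 2, 8, 3]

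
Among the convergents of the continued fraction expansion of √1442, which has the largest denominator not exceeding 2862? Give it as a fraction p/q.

108187/2849

√1442 = [37; 1, 36, 1, 74, …] (period length 4).
Convergents:
  p_0/q_0 = 37/1
  p_1/q_1 = 38/1
  p_2/q_2 = 1405/37
  p_3/q_3 = 1443/38
  p_4/q_4 = 108187/2849
  p_5/q_5 = 109630/2887
q_4 = 2849 ≤ 2862 < 2887 = q_5, so the answer is 108187/2849.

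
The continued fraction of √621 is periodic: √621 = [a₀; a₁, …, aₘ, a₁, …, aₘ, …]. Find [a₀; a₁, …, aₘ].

[24; 1, 11, 2, 11, 1, 48]

a₀ = ⌊√621⌋ = 24.
With m₀=0, d₀=1 and mₖ₊₁ = dₖaₖ − mₖ, dₖ₊₁ = (n − mₖ₊₁²)/dₖ, aₖ₊₁ = ⌊(a₀+mₖ₊₁)/dₖ₊₁⌋:
  k=1: m=24, d=45, a=1
  k=2: m=21, d=4, a=11
  k=3: m=23, d=23, a=2
  k=4: m=23, d=4, a=11
  k=5: m=21, d=45, a=1
  k=6: m=24, d=1, a=48
d=1 and a=2a₀=48 at k=6, so the next step gives (m, d) = (24, 45) again — its k=1 value — and the period has length 6.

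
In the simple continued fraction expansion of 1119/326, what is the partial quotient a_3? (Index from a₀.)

1119 = 3·326 + 141   →  a_0 = 3
326 = 2·141 + 44   →  a_1 = 2
141 = 3·44 + 9   →  a_2 = 3
44 = 4·9 + 8   →  a_3 = 4

4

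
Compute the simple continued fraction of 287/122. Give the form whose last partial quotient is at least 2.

[2; 2, 1, 5, 7]

287 = 2×122 + 43
122 = 2×43 + 36
43 = 1×36 + 7
36 = 5×7 + 1
7 = 7×1 + 0  (stop)
So 287/122 = [2; 2, 1, 5, 7].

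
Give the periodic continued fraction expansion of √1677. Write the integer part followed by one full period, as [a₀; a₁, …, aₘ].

a₀ = ⌊√1677⌋ = 40.
With m₀=0, d₀=1 and mₖ₊₁ = dₖaₖ − mₖ, dₖ₊₁ = (n − mₖ₊₁²)/dₖ, aₖ₊₁ = ⌊(a₀+mₖ₊₁)/dₖ₊₁⌋:
  k=1: m=40, d=77, a=1
  k=2: m=37, d=4, a=19
  k=3: m=39, d=39, a=2
  k=4: m=39, d=4, a=19
  k=5: m=37, d=77, a=1
  k=6: m=40, d=1, a=80
d=1 and a=2a₀=80 at k=6, so the next step gives (m, d) = (40, 77) again — its k=1 value — and the period has length 6.

[40; 1, 19, 2, 19, 1, 80]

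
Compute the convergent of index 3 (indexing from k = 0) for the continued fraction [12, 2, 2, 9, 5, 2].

Using pₖ = aₖpₖ₋₁ + pₖ₋₂, qₖ = aₖqₖ₋₁ + qₖ₋₂ (with p₋₁=1, p₋₂=0, q₋₁=0, q₋₂=1):
  k=0: a=12, p=12, q=1
  k=1: a=2, p=25, q=2
  k=2: a=2, p=62, q=5
  k=3: a=9, p=583, q=47

583/47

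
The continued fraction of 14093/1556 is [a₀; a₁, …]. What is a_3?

14

14093 = 9·1556 + 89   →  a_0 = 9
1556 = 17·89 + 43   →  a_1 = 17
89 = 2·43 + 3   →  a_2 = 2
43 = 14·3 + 1   →  a_3 = 14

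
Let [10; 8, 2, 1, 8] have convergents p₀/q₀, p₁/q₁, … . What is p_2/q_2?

172/17

Using pₖ = aₖpₖ₋₁ + pₖ₋₂, qₖ = aₖqₖ₋₁ + qₖ₋₂ (with p₋₁=1, p₋₂=0, q₋₁=0, q₋₂=1):
  k=0: a=10, p=10, q=1
  k=1: a=8, p=81, q=8
  k=2: a=2, p=172, q=17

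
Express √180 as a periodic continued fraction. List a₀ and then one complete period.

[13; 2, 2, 2, 26]

a₀ = ⌊√180⌋ = 13.
With m₀=0, d₀=1 and mₖ₊₁ = dₖaₖ − mₖ, dₖ₊₁ = (n − mₖ₊₁²)/dₖ, aₖ₊₁ = ⌊(a₀+mₖ₊₁)/dₖ₊₁⌋:
  k=1: m=13, d=11, a=2
  k=2: m=9, d=9, a=2
  k=3: m=9, d=11, a=2
  k=4: m=13, d=1, a=26
d=1 and a=2a₀=26 at k=4, so the next step gives (m, d) = (13, 11) again — its k=1 value — and the period has length 4.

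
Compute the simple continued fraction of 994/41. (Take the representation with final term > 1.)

[24; 4, 10]

994 = 24×41 + 10
41 = 4×10 + 1
10 = 10×1 + 0  (stop)
So 994/41 = [24; 4, 10].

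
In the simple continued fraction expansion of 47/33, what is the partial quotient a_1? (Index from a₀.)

2

47 = 1·33 + 14   →  a_0 = 1
33 = 2·14 + 5   →  a_1 = 2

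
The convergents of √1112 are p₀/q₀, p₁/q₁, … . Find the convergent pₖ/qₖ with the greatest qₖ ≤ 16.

√1112 = [33; 2, 1, 7, 1, 2, 66, …] (period length 6).
Convergents:
  p_0/q_0 = 33/1
  p_1/q_1 = 67/2
  p_2/q_2 = 100/3
  p_3/q_3 = 767/23
q_2 = 3 ≤ 16 < 23 = q_3, so the answer is 100/3.

100/3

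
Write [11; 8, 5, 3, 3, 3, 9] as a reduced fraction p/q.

Using pₖ = aₖpₖ₋₁ + pₖ₋₂ and qₖ = aₖqₖ₋₁ + qₖ₋₂:
  k=0: a=11, p=11, q=1
  k=1: a=8, p=89, q=8
  k=2: a=5, p=456, q=41
  k=3: a=3, p=1457, q=131
  k=4: a=3, p=4827, q=434
  k=5: a=3, p=15938, q=1433
  k=6: a=9, p=148269, q=13331

148269/13331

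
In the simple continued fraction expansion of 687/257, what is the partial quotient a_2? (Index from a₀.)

687 = 2·257 + 173   →  a_0 = 2
257 = 1·173 + 84   →  a_1 = 1
173 = 2·84 + 5   →  a_2 = 2

2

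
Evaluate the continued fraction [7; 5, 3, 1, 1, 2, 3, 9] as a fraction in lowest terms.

Using pₖ = aₖpₖ₋₁ + pₖ₋₂ and qₖ = aₖqₖ₋₁ + qₖ₋₂:
  k=0: a=7, p=7, q=1
  k=1: a=5, p=36, q=5
  k=2: a=3, p=115, q=16
  k=3: a=1, p=151, q=21
  k=4: a=1, p=266, q=37
  k=5: a=2, p=683, q=95
  k=6: a=3, p=2315, q=322
  k=7: a=9, p=21518, q=2993

21518/2993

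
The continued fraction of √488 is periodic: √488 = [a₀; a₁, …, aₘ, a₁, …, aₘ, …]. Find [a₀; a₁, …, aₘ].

[22; 11, 44]

a₀ = ⌊√488⌋ = 22.
With m₀=0, d₀=1 and mₖ₊₁ = dₖaₖ − mₖ, dₖ₊₁ = (n − mₖ₊₁²)/dₖ, aₖ₊₁ = ⌊(a₀+mₖ₊₁)/dₖ₊₁⌋:
  k=1: m=22, d=4, a=11
  k=2: m=22, d=1, a=44
d=1 and a=2a₀=44 at k=2, so the next step gives (m, d) = (22, 4) again — its k=1 value — and the period has length 2.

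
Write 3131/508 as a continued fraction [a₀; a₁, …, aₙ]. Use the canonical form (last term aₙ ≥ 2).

[6; 6, 8, 3, 3]

3131 = 6×508 + 83
508 = 6×83 + 10
83 = 8×10 + 3
10 = 3×3 + 1
3 = 3×1 + 0  (stop)
So 3131/508 = [6; 6, 8, 3, 3].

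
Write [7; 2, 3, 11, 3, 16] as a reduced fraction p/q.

29595/3983

Using pₖ = aₖpₖ₋₁ + pₖ₋₂ and qₖ = aₖqₖ₋₁ + qₖ₋₂:
  k=0: a=7, p=7, q=1
  k=1: a=2, p=15, q=2
  k=2: a=3, p=52, q=7
  k=3: a=11, p=587, q=79
  k=4: a=3, p=1813, q=244
  k=5: a=16, p=29595, q=3983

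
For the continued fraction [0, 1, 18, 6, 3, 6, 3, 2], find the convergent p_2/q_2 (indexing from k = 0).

18/19

Using pₖ = aₖpₖ₋₁ + pₖ₋₂, qₖ = aₖqₖ₋₁ + qₖ₋₂ (with p₋₁=1, p₋₂=0, q₋₁=0, q₋₂=1):
  k=0: a=0, p=0, q=1
  k=1: a=1, p=1, q=1
  k=2: a=18, p=18, q=19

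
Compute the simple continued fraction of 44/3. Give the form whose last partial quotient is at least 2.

[14; 1, 2]

44 = 14·3 + 2
3 = 1·2 + 1
2 = 2·1 + 0  (stop)
So 44/3 = [14; 1, 2].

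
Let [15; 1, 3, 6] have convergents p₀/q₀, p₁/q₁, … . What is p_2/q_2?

Using pₖ = aₖpₖ₋₁ + pₖ₋₂, qₖ = aₖqₖ₋₁ + qₖ₋₂ (with p₋₁=1, p₋₂=0, q₋₁=0, q₋₂=1):
  k=0: a=15, p=15, q=1
  k=1: a=1, p=16, q=1
  k=2: a=3, p=63, q=4

63/4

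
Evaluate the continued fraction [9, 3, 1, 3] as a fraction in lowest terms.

Using pₖ = aₖpₖ₋₁ + pₖ₋₂ and qₖ = aₖqₖ₋₁ + qₖ₋₂:
  k=0: a=9, p=9, q=1
  k=1: a=3, p=28, q=3
  k=2: a=1, p=37, q=4
  k=3: a=3, p=139, q=15

139/15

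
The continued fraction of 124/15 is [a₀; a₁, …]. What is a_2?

124 = 8·15 + 4   →  a_0 = 8
15 = 3·4 + 3   →  a_1 = 3
4 = 1·3 + 1   →  a_2 = 1

1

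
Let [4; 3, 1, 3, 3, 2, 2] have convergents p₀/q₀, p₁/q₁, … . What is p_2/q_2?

17/4

Using pₖ = aₖpₖ₋₁ + pₖ₋₂, qₖ = aₖqₖ₋₁ + qₖ₋₂ (with p₋₁=1, p₋₂=0, q₋₁=0, q₋₂=1):
  k=0: a=4, p=4, q=1
  k=1: a=3, p=13, q=3
  k=2: a=1, p=17, q=4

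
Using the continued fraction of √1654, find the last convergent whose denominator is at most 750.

14885/366

√1654 = [40; 1, 2, 40, 2, 1, 80, …] (period length 6).
Convergents:
  p_0/q_0 = 40/1
  p_1/q_1 = 41/1
  p_2/q_2 = 122/3
  p_3/q_3 = 4921/121
  p_4/q_4 = 9964/245
  p_5/q_5 = 14885/366
  p_6/q_6 = 1200764/29525
q_5 = 366 ≤ 750 < 29525 = q_6, so the answer is 14885/366.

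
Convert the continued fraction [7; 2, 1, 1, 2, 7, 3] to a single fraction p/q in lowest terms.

2223/301

Fold from the inside: start with 3/1.
  7 + 1/3 = 22/3
  2 + 3/22 = 47/22
  1 + 22/47 = 69/47
  1 + 47/69 = 116/69
  2 + 69/116 = 301/116
  7 + 116/301 = 2223/301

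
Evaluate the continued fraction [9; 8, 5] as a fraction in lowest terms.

Using pₖ = aₖpₖ₋₁ + pₖ₋₂ and qₖ = aₖqₖ₋₁ + qₖ₋₂:
  k=0: a=9, p=9, q=1
  k=1: a=8, p=73, q=8
  k=2: a=5, p=374, q=41

374/41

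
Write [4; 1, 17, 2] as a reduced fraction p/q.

Using pₖ = aₖpₖ₋₁ + pₖ₋₂ and qₖ = aₖqₖ₋₁ + qₖ₋₂:
  k=0: a=4, p=4, q=1
  k=1: a=1, p=5, q=1
  k=2: a=17, p=89, q=18
  k=3: a=2, p=183, q=37

183/37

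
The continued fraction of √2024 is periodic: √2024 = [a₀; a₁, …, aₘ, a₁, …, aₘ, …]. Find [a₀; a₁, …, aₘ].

a₀ = ⌊√2024⌋ = 44.
With m₀=0, d₀=1 and mₖ₊₁ = dₖaₖ − mₖ, dₖ₊₁ = (n − mₖ₊₁²)/dₖ, aₖ₊₁ = ⌊(a₀+mₖ₊₁)/dₖ₊₁⌋:
  k=1: m=44, d=88, a=1
  k=2: m=44, d=1, a=88
d=1 and a=2a₀=88 at k=2, so the next step gives (m, d) = (44, 88) again — its k=1 value — and the period has length 2.

[44; 1, 88]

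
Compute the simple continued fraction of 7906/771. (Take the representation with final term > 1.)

7906 = 10×771 + 196
771 = 3×196 + 183
196 = 1×183 + 13
183 = 14×13 + 1
13 = 13×1 + 0  (stop)
So 7906/771 = [10; 3, 1, 14, 13].

[10; 3, 1, 14, 13]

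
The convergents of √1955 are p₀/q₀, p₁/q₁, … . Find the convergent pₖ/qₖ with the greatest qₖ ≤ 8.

221/5

√1955 = [44; 4, 1, 1, 1, 4, 88, …] (period length 6).
Convergents:
  p_0/q_0 = 44/1
  p_1/q_1 = 177/4
  p_2/q_2 = 221/5
  p_3/q_3 = 398/9
q_2 = 5 ≤ 8 < 9 = q_3, so the answer is 221/5.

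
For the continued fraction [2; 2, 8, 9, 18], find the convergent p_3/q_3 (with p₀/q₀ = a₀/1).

Using pₖ = aₖpₖ₋₁ + pₖ₋₂, qₖ = aₖqₖ₋₁ + qₖ₋₂ (with p₋₁=1, p₋₂=0, q₋₁=0, q₋₂=1):
  k=0: a=2, p=2, q=1
  k=1: a=2, p=5, q=2
  k=2: a=8, p=42, q=17
  k=3: a=9, p=383, q=155

383/155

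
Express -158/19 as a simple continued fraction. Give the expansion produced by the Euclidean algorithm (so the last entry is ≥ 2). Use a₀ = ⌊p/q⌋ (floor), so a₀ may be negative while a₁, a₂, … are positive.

-158 = -9·19 + 13
19 = 1·13 + 6
13 = 2·6 + 1
6 = 6·1 + 0  (stop)
So -158/19 = [-9; 1, 2, 6].

[-9; 1, 2, 6]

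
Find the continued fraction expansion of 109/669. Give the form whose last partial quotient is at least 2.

[0; 6, 7, 3, 1, 3]

109 = 0×669 + 109
669 = 6×109 + 15
109 = 7×15 + 4
15 = 3×4 + 3
4 = 1×3 + 1
3 = 3×1 + 0  (stop)
So 109/669 = [0; 6, 7, 3, 1, 3].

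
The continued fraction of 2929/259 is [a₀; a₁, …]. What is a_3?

4

2929 = 11·259 + 80   →  a_0 = 11
259 = 3·80 + 19   →  a_1 = 3
80 = 4·19 + 4   →  a_2 = 4
19 = 4·4 + 3   →  a_3 = 4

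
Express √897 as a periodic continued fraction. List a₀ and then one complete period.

a₀ = ⌊√897⌋ = 29.
With m₀=0, d₀=1 and mₖ₊₁ = dₖaₖ − mₖ, dₖ₊₁ = (n − mₖ₊₁²)/dₖ, aₖ₊₁ = ⌊(a₀+mₖ₊₁)/dₖ₊₁⌋:
  k=1: m=29, d=56, a=1
  k=2: m=27, d=3, a=18
  k=3: m=27, d=56, a=1
  k=4: m=29, d=1, a=58
d=1 and a=2a₀=58 at k=4, so the next step gives (m, d) = (29, 56) again — its k=1 value — and the period has length 4.

[29; 1, 18, 1, 58]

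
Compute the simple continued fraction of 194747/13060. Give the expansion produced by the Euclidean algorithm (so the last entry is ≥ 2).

194747 = 14·13060 + 11907
13060 = 1·11907 + 1153
11907 = 10·1153 + 377
1153 = 3·377 + 22
377 = 17·22 + 3
22 = 7·3 + 1
3 = 3·1 + 0  (stop)
So 194747/13060 = [14; 1, 10, 3, 17, 7, 3].

[14; 1, 10, 3, 17, 7, 3]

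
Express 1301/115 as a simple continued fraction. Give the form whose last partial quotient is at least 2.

[11; 3, 5, 7]

1301 = 11·115 + 36
115 = 3·36 + 7
36 = 5·7 + 1
7 = 7·1 + 0  (stop)
So 1301/115 = [11; 3, 5, 7].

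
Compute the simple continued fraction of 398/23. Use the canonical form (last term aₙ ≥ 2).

398 = 17×23 + 7
23 = 3×7 + 2
7 = 3×2 + 1
2 = 2×1 + 0  (stop)
So 398/23 = [17; 3, 3, 2].

[17; 3, 3, 2]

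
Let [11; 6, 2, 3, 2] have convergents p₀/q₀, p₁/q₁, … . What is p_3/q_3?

Using pₖ = aₖpₖ₋₁ + pₖ₋₂, qₖ = aₖqₖ₋₁ + qₖ₋₂ (with p₋₁=1, p₋₂=0, q₋₁=0, q₋₂=1):
  k=0: a=11, p=11, q=1
  k=1: a=6, p=67, q=6
  k=2: a=2, p=145, q=13
  k=3: a=3, p=502, q=45

502/45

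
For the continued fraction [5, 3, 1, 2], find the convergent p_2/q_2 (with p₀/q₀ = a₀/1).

Using pₖ = aₖpₖ₋₁ + pₖ₋₂, qₖ = aₖqₖ₋₁ + qₖ₋₂ (with p₋₁=1, p₋₂=0, q₋₁=0, q₋₂=1):
  k=0: a=5, p=5, q=1
  k=1: a=3, p=16, q=3
  k=2: a=1, p=21, q=4

21/4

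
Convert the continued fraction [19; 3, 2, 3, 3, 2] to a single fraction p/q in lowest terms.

3511/182

Using pₖ = aₖpₖ₋₁ + pₖ₋₂ and qₖ = aₖqₖ₋₁ + qₖ₋₂:
  k=0: a=19, p=19, q=1
  k=1: a=3, p=58, q=3
  k=2: a=2, p=135, q=7
  k=3: a=3, p=463, q=24
  k=4: a=3, p=1524, q=79
  k=5: a=2, p=3511, q=182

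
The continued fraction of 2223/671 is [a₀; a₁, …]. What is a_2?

2223 = 3·671 + 210   →  a_0 = 3
671 = 3·210 + 41   →  a_1 = 3
210 = 5·41 + 5   →  a_2 = 5

5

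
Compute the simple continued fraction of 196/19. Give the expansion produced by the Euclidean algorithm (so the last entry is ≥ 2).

[10; 3, 6]

196 = 10·19 + 6
19 = 3·6 + 1
6 = 6·1 + 0  (stop)
So 196/19 = [10; 3, 6].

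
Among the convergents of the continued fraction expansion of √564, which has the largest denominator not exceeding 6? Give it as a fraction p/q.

√564 = [23; 1, 2, 1, 46, …] (period length 4).
Convergents:
  p_0/q_0 = 23/1
  p_1/q_1 = 24/1
  p_2/q_2 = 71/3
  p_3/q_3 = 95/4
  p_4/q_4 = 4441/187
q_3 = 4 ≤ 6 < 187 = q_4, so the answer is 95/4.

95/4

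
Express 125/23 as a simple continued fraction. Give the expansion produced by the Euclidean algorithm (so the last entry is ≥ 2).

[5; 2, 3, 3]

125 = 5×23 + 10
23 = 2×10 + 3
10 = 3×3 + 1
3 = 3×1 + 0  (stop)
So 125/23 = [5; 2, 3, 3].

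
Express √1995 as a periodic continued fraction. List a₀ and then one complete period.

a₀ = ⌊√1995⌋ = 44.
With m₀=0, d₀=1 and mₖ₊₁ = dₖaₖ − mₖ, dₖ₊₁ = (n − mₖ₊₁²)/dₖ, aₖ₊₁ = ⌊(a₀+mₖ₊₁)/dₖ₊₁⌋:
  k=1: m=44, d=59, a=1
  k=2: m=15, d=30, a=1
  k=3: m=15, d=59, a=1
  k=4: m=44, d=1, a=88
d=1 and a=2a₀=88 at k=4, so the next step gives (m, d) = (44, 59) again — its k=1 value — and the period has length 4.

[44; 1, 1, 1, 88]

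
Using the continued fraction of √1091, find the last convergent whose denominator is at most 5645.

71973/2179

√1091 = [33; 33, 66, …] (period length 2).
Convergents:
  p_0/q_0 = 33/1
  p_1/q_1 = 1090/33
  p_2/q_2 = 71973/2179
  p_3/q_3 = 2376199/71940
q_2 = 2179 ≤ 5645 < 71940 = q_3, so the answer is 71973/2179.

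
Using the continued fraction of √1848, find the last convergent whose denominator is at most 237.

√1848 = [42; 1, 84, …] (period length 2).
Convergents:
  p_0/q_0 = 42/1
  p_1/q_1 = 43/1
  p_2/q_2 = 3654/85
  p_3/q_3 = 3697/86
  p_4/q_4 = 314202/7309
q_3 = 86 ≤ 237 < 7309 = q_4, so the answer is 3697/86.

3697/86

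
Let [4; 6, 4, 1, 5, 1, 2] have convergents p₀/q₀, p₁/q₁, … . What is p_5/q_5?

Using pₖ = aₖpₖ₋₁ + pₖ₋₂, qₖ = aₖqₖ₋₁ + qₖ₋₂ (with p₋₁=1, p₋₂=0, q₋₁=0, q₋₂=1):
  k=0: a=4, p=4, q=1
  k=1: a=6, p=25, q=6
  k=2: a=4, p=104, q=25
  k=3: a=1, p=129, q=31
  k=4: a=5, p=749, q=180
  k=5: a=1, p=878, q=211

878/211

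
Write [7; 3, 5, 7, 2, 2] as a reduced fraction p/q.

Fold from the inside: start with 2/1.
  2 + 1/2 = 5/2
  7 + 2/5 = 37/5
  5 + 5/37 = 190/37
  3 + 37/190 = 607/190
  7 + 190/607 = 4439/607

4439/607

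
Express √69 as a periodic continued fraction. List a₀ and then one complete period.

[8; 3, 3, 1, 4, 1, 3, 3, 16]

a₀ = ⌊√69⌋ = 8.
With m₀=0, d₀=1 and mₖ₊₁ = dₖaₖ − mₖ, dₖ₊₁ = (n − mₖ₊₁²)/dₖ, aₖ₊₁ = ⌊(a₀+mₖ₊₁)/dₖ₊₁⌋:
  k=1: m=8, d=5, a=3
  k=2: m=7, d=4, a=3
  k=3: m=5, d=11, a=1
  k=4: m=6, d=3, a=4
  k=5: m=6, d=11, a=1
  k=6: m=5, d=4, a=3
  k=7: m=7, d=5, a=3
  k=8: m=8, d=1, a=16
d=1 and a=2a₀=16 at k=8, so the next step gives (m, d) = (8, 5) again — its k=1 value — and the period has length 8.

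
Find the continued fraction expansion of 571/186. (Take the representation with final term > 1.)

571 = 3×186 + 13
186 = 14×13 + 4
13 = 3×4 + 1
4 = 4×1 + 0  (stop)
So 571/186 = [3; 14, 3, 4].

[3; 14, 3, 4]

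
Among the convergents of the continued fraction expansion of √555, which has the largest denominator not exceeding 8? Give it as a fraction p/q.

√555 = [23; 1, 1, 3, 1, 3, 1, 1, 46, …] (period length 8).
Convergents:
  p_0/q_0 = 23/1
  p_1/q_1 = 24/1
  p_2/q_2 = 47/2
  p_3/q_3 = 165/7
  p_4/q_4 = 212/9
q_3 = 7 ≤ 8 < 9 = q_4, so the answer is 165/7.

165/7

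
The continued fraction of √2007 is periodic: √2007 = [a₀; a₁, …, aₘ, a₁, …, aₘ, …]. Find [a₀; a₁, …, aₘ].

a₀ = ⌊√2007⌋ = 44.
With m₀=0, d₀=1 and mₖ₊₁ = dₖaₖ − mₖ, dₖ₊₁ = (n − mₖ₊₁²)/dₖ, aₖ₊₁ = ⌊(a₀+mₖ₊₁)/dₖ₊₁⌋:
  k=1: m=44, d=71, a=1
  k=2: m=27, d=18, a=3
  k=3: m=27, d=71, a=1
  k=4: m=44, d=1, a=88
d=1 and a=2a₀=88 at k=4, so the next step gives (m, d) = (44, 71) again — its k=1 value — and the period has length 4.

[44; 1, 3, 1, 88]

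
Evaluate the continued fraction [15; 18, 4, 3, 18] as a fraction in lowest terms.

65323/4339

Using pₖ = aₖpₖ₋₁ + pₖ₋₂ and qₖ = aₖqₖ₋₁ + qₖ₋₂:
  k=0: a=15, p=15, q=1
  k=1: a=18, p=271, q=18
  k=2: a=4, p=1099, q=73
  k=3: a=3, p=3568, q=237
  k=4: a=18, p=65323, q=4339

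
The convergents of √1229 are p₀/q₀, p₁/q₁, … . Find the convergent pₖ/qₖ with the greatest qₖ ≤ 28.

√1229 = [35; 17, 1, 1, 17, 70, …] (period length 5).
Convergents:
  p_0/q_0 = 35/1
  p_1/q_1 = 596/17
  p_2/q_2 = 631/18
  p_3/q_3 = 1227/35
q_2 = 18 ≤ 28 < 35 = q_3, so the answer is 631/18.

631/18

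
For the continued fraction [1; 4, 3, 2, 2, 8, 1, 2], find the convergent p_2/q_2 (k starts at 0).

16/13

Using pₖ = aₖpₖ₋₁ + pₖ₋₂, qₖ = aₖqₖ₋₁ + qₖ₋₂ (with p₋₁=1, p₋₂=0, q₋₁=0, q₋₂=1):
  k=0: a=1, p=1, q=1
  k=1: a=4, p=5, q=4
  k=2: a=3, p=16, q=13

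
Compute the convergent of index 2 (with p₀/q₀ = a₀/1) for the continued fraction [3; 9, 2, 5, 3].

Using pₖ = aₖpₖ₋₁ + pₖ₋₂, qₖ = aₖqₖ₋₁ + qₖ₋₂ (with p₋₁=1, p₋₂=0, q₋₁=0, q₋₂=1):
  k=0: a=3, p=3, q=1
  k=1: a=9, p=28, q=9
  k=2: a=2, p=59, q=19

59/19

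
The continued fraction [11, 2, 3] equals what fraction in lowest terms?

80/7

Fold from the inside: start with 3/1.
  2 + 1/3 = 7/3
  11 + 3/7 = 80/7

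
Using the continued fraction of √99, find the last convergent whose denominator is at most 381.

√99 = [9; 1, 18, …] (period length 2).
Convergents:
  p_0/q_0 = 9/1
  p_1/q_1 = 10/1
  p_2/q_2 = 189/19
  p_3/q_3 = 199/20
  p_4/q_4 = 3771/379
  p_5/q_5 = 3970/399
q_4 = 379 ≤ 381 < 399 = q_5, so the answer is 3771/379.

3771/379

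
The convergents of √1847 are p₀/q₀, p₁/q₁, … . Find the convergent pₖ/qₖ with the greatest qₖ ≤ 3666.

√1847 = [42; 1, 41, 1, 84, …] (period length 4).
Convergents:
  p_0/q_0 = 42/1
  p_1/q_1 = 43/1
  p_2/q_2 = 1805/42
  p_3/q_3 = 1848/43
  p_4/q_4 = 157037/3654
  p_5/q_5 = 158885/3697
q_4 = 3654 ≤ 3666 < 3697 = q_5, so the answer is 157037/3654.

157037/3654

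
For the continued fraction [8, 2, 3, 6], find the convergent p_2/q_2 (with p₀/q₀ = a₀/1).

Using pₖ = aₖpₖ₋₁ + pₖ₋₂, qₖ = aₖqₖ₋₁ + qₖ₋₂ (with p₋₁=1, p₋₂=0, q₋₁=0, q₋₂=1):
  k=0: a=8, p=8, q=1
  k=1: a=2, p=17, q=2
  k=2: a=3, p=59, q=7

59/7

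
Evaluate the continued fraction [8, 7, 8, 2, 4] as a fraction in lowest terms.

4404/541

Using pₖ = aₖpₖ₋₁ + pₖ₋₂ and qₖ = aₖqₖ₋₁ + qₖ₋₂:
  k=0: a=8, p=8, q=1
  k=1: a=7, p=57, q=7
  k=2: a=8, p=464, q=57
  k=3: a=2, p=985, q=121
  k=4: a=4, p=4404, q=541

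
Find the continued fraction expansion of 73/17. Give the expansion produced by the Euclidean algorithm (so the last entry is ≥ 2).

73 = 4*17 + 5
17 = 3*5 + 2
5 = 2*2 + 1
2 = 2*1 + 0  (stop)
So 73/17 = [4; 3, 2, 2].

[4; 3, 2, 2]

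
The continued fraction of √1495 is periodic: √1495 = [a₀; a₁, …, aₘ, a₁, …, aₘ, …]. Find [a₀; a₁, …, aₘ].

a₀ = ⌊√1495⌋ = 38.
With m₀=0, d₀=1 and mₖ₊₁ = dₖaₖ − mₖ, dₖ₊₁ = (n − mₖ₊₁²)/dₖ, aₖ₊₁ = ⌊(a₀+mₖ₊₁)/dₖ₊₁⌋:
  k=1: m=38, d=51, a=1
  k=2: m=13, d=26, a=1
  k=3: m=13, d=51, a=1
  k=4: m=38, d=1, a=76
d=1 and a=2a₀=76 at k=4, so the next step gives (m, d) = (38, 51) again — its k=1 value — and the period has length 4.

[38; 1, 1, 1, 76]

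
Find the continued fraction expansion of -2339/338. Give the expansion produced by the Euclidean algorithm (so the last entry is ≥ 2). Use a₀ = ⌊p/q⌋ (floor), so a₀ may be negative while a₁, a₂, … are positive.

[-7; 12, 1, 1, 13]

-2339 = -7×338 + 27
338 = 12×27 + 14
27 = 1×14 + 13
14 = 1×13 + 1
13 = 13×1 + 0  (stop)
So -2339/338 = [-7; 12, 1, 1, 13].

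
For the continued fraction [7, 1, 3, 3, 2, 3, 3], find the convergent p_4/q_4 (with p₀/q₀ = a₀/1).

233/30

Using pₖ = aₖpₖ₋₁ + pₖ₋₂, qₖ = aₖqₖ₋₁ + qₖ₋₂ (with p₋₁=1, p₋₂=0, q₋₁=0, q₋₂=1):
  k=0: a=7, p=7, q=1
  k=1: a=1, p=8, q=1
  k=2: a=3, p=31, q=4
  k=3: a=3, p=101, q=13
  k=4: a=2, p=233, q=30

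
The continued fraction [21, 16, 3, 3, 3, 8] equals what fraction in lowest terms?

94081/4467

Using pₖ = aₖpₖ₋₁ + pₖ₋₂ and qₖ = aₖqₖ₋₁ + qₖ₋₂:
  k=0: a=21, p=21, q=1
  k=1: a=16, p=337, q=16
  k=2: a=3, p=1032, q=49
  k=3: a=3, p=3433, q=163
  k=4: a=3, p=11331, q=538
  k=5: a=8, p=94081, q=4467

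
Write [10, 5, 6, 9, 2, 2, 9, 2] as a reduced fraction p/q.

Fold from the inside: start with 2/1.
  9 + 1/2 = 19/2
  2 + 2/19 = 40/19
  2 + 19/40 = 99/40
  9 + 40/99 = 931/99
  6 + 99/931 = 5685/931
  5 + 931/5685 = 29356/5685
  10 + 5685/29356 = 299245/29356

299245/29356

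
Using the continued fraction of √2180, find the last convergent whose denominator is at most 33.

√2180 = [46; 1, 2, 4, 2, 1, 92, …] (period length 6).
Convergents:
  p_0/q_0 = 46/1
  p_1/q_1 = 47/1
  p_2/q_2 = 140/3
  p_3/q_3 = 607/13
  p_4/q_4 = 1354/29
  p_5/q_5 = 1961/42
q_4 = 29 ≤ 33 < 42 = q_5, so the answer is 1354/29.

1354/29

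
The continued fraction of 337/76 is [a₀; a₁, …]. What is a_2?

3

337 = 4·76 + 33   →  a_0 = 4
76 = 2·33 + 10   →  a_1 = 2
33 = 3·10 + 3   →  a_2 = 3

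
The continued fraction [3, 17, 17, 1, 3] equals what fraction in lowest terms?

Using pₖ = aₖpₖ₋₁ + pₖ₋₂ and qₖ = aₖqₖ₋₁ + qₖ₋₂:
  k=0: a=3, p=3, q=1
  k=1: a=17, p=52, q=17
  k=2: a=17, p=887, q=290
  k=3: a=1, p=939, q=307
  k=4: a=3, p=3704, q=1211

3704/1211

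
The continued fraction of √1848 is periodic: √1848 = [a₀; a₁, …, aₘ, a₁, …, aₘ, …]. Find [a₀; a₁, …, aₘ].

[42; 1, 84]

a₀ = ⌊√1848⌋ = 42.
With m₀=0, d₀=1 and mₖ₊₁ = dₖaₖ − mₖ, dₖ₊₁ = (n − mₖ₊₁²)/dₖ, aₖ₊₁ = ⌊(a₀+mₖ₊₁)/dₖ₊₁⌋:
  k=1: m=42, d=84, a=1
  k=2: m=42, d=1, a=84
d=1 and a=2a₀=84 at k=2, so the next step gives (m, d) = (42, 84) again — its k=1 value — and the period has length 2.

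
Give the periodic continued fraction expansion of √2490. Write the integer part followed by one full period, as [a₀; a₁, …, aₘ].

[49; 1, 8, 1, 98]

a₀ = ⌊√2490⌋ = 49.
With m₀=0, d₀=1 and mₖ₊₁ = dₖaₖ − mₖ, dₖ₊₁ = (n − mₖ₊₁²)/dₖ, aₖ₊₁ = ⌊(a₀+mₖ₊₁)/dₖ₊₁⌋:
  k=1: m=49, d=89, a=1
  k=2: m=40, d=10, a=8
  k=3: m=40, d=89, a=1
  k=4: m=49, d=1, a=98
d=1 and a=2a₀=98 at k=4, so the next step gives (m, d) = (49, 89) again — its k=1 value — and the period has length 4.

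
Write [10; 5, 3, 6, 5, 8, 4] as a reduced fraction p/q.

Using pₖ = aₖpₖ₋₁ + pₖ₋₂ and qₖ = aₖqₖ₋₁ + qₖ₋₂:
  k=0: a=10, p=10, q=1
  k=1: a=5, p=51, q=5
  k=2: a=3, p=163, q=16
  k=3: a=6, p=1029, q=101
  k=4: a=5, p=5308, q=521
  k=5: a=8, p=43493, q=4269
  k=6: a=4, p=179280, q=17597

179280/17597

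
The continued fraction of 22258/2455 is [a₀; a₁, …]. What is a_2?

16

22258 = 9·2455 + 163   →  a_0 = 9
2455 = 15·163 + 10   →  a_1 = 15
163 = 16·10 + 3   →  a_2 = 16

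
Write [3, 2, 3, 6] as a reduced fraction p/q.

Fold from the inside: start with 6/1.
  3 + 1/6 = 19/6
  2 + 6/19 = 44/19
  3 + 19/44 = 151/44

151/44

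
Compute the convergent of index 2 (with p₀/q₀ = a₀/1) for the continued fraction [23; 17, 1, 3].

415/18

Using pₖ = aₖpₖ₋₁ + pₖ₋₂, qₖ = aₖqₖ₋₁ + qₖ₋₂ (with p₋₁=1, p₋₂=0, q₋₁=0, q₋₂=1):
  k=0: a=23, p=23, q=1
  k=1: a=17, p=392, q=17
  k=2: a=1, p=415, q=18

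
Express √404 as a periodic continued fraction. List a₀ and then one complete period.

a₀ = ⌊√404⌋ = 20.
With m₀=0, d₀=1 and mₖ₊₁ = dₖaₖ − mₖ, dₖ₊₁ = (n − mₖ₊₁²)/dₖ, aₖ₊₁ = ⌊(a₀+mₖ₊₁)/dₖ₊₁⌋:
  k=1: m=20, d=4, a=10
  k=2: m=20, d=1, a=40
d=1 and a=2a₀=40 at k=2, so the next step gives (m, d) = (20, 4) again — its k=1 value — and the period has length 2.

[20; 10, 40]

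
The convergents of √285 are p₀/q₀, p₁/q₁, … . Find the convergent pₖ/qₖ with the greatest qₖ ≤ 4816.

√285 = [16; 1, 7, 2, 7, 1, 32, …] (period length 6).
Convergents:
  p_0/q_0 = 16/1
  p_1/q_1 = 17/1
  p_2/q_2 = 135/8
  p_3/q_3 = 287/17
  p_4/q_4 = 2144/127
  p_5/q_5 = 2431/144
  p_6/q_6 = 79936/4735
  p_7/q_7 = 82367/4879
q_6 = 4735 ≤ 4816 < 4879 = q_7, so the answer is 79936/4735.

79936/4735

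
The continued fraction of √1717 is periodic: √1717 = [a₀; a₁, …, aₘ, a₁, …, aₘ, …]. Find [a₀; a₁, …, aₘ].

[41; 2, 3, 2, 4, 2, 3, 2, 82]

a₀ = ⌊√1717⌋ = 41.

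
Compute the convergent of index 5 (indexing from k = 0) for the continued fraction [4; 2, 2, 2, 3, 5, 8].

958/217

Using pₖ = aₖpₖ₋₁ + pₖ₋₂, qₖ = aₖqₖ₋₁ + qₖ₋₂ (with p₋₁=1, p₋₂=0, q₋₁=0, q₋₂=1):
  k=0: a=4, p=4, q=1
  k=1: a=2, p=9, q=2
  k=2: a=2, p=22, q=5
  k=3: a=2, p=53, q=12
  k=4: a=3, p=181, q=41
  k=5: a=5, p=958, q=217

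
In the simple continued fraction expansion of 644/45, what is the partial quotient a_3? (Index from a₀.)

644 = 14·45 + 14   →  a_0 = 14
45 = 3·14 + 3   →  a_1 = 3
14 = 4·3 + 2   →  a_2 = 4
3 = 1·2 + 1   →  a_3 = 1

1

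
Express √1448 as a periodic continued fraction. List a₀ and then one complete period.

[38; 19, 76]

a₀ = ⌊√1448⌋ = 38.
With m₀=0, d₀=1 and mₖ₊₁ = dₖaₖ − mₖ, dₖ₊₁ = (n − mₖ₊₁²)/dₖ, aₖ₊₁ = ⌊(a₀+mₖ₊₁)/dₖ₊₁⌋:
  k=1: m=38, d=4, a=19
  k=2: m=38, d=1, a=76
d=1 and a=2a₀=76 at k=2, so the next step gives (m, d) = (38, 4) again — its k=1 value — and the period has length 2.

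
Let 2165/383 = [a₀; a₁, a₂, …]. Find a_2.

1

2165 = 5·383 + 250   →  a_0 = 5
383 = 1·250 + 133   →  a_1 = 1
250 = 1·133 + 117   →  a_2 = 1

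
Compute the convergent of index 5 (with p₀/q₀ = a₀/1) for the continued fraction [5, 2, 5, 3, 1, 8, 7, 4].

2199/403

Using pₖ = aₖpₖ₋₁ + pₖ₋₂, qₖ = aₖqₖ₋₁ + qₖ₋₂ (with p₋₁=1, p₋₂=0, q₋₁=0, q₋₂=1):
  k=0: a=5, p=5, q=1
  k=1: a=2, p=11, q=2
  k=2: a=5, p=60, q=11
  k=3: a=3, p=191, q=35
  k=4: a=1, p=251, q=46
  k=5: a=8, p=2199, q=403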